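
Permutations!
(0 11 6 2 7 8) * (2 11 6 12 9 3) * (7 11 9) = (0 6 9 3 2 11 12 7 8) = [6, 1, 11, 2, 4, 5, 9, 8, 0, 3, 10, 12, 7]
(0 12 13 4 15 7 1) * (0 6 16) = [12, 6, 2, 3, 15, 5, 16, 1, 8, 9, 10, 11, 13, 4, 14, 7, 0] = (0 12 13 4 15 7 1 6 16)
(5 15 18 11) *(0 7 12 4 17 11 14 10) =(0 7 12 4 17 11 5 15 18 14 10) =[7, 1, 2, 3, 17, 15, 6, 12, 8, 9, 0, 5, 4, 13, 10, 18, 16, 11, 14]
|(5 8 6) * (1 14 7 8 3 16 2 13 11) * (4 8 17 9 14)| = |(1 4 8 6 5 3 16 2 13 11)(7 17 9 14)| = 20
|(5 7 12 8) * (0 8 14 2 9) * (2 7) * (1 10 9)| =|(0 8 5 2 1 10 9)(7 12 14)| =21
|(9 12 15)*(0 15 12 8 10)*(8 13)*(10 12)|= 7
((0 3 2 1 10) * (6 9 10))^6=(0 10 9 6 1 2 3)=((0 3 2 1 6 9 10))^6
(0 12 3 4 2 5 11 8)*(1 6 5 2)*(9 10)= (0 12 3 4 1 6 5 11 8)(9 10)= [12, 6, 2, 4, 1, 11, 5, 7, 0, 10, 9, 8, 3]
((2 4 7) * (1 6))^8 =(2 7 4)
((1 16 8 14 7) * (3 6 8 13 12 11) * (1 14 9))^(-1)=((1 16 13 12 11 3 6 8 9)(7 14))^(-1)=(1 9 8 6 3 11 12 13 16)(7 14)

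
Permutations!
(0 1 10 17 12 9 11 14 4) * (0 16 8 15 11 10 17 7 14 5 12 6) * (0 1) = (1 17 6)(4 16 8 15 11 5 12 9 10 7 14) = [0, 17, 2, 3, 16, 12, 1, 14, 15, 10, 7, 5, 9, 13, 4, 11, 8, 6]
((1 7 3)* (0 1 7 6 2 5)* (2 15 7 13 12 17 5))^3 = ((0 1 6 15 7 3 13 12 17 5))^3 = (0 15 13 5 6 3 17 1 7 12)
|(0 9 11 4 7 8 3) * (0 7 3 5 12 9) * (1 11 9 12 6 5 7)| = |(12)(1 11 4 3)(5 6)(7 8)| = 4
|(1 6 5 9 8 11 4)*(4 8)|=|(1 6 5 9 4)(8 11)|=10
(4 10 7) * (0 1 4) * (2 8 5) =[1, 4, 8, 3, 10, 2, 6, 0, 5, 9, 7] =(0 1 4 10 7)(2 8 5)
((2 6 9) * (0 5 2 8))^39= (0 6)(2 8)(5 9)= ((0 5 2 6 9 8))^39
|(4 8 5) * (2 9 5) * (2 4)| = 6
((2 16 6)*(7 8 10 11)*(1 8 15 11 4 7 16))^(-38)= (1 10 7 11 6)(2 8 4 15 16)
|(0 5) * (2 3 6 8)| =|(0 5)(2 3 6 8)| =4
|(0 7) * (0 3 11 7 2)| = 6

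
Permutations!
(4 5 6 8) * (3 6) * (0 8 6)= (0 8 4 5 3)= [8, 1, 2, 0, 5, 3, 6, 7, 4]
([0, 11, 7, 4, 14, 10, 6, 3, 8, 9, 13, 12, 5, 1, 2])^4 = [0, 10, 14, 7, 3, 11, 6, 2, 8, 9, 12, 13, 1, 5, 4]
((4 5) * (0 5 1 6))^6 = (0 5 4 1 6)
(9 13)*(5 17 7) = (5 17 7)(9 13) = [0, 1, 2, 3, 4, 17, 6, 5, 8, 13, 10, 11, 12, 9, 14, 15, 16, 7]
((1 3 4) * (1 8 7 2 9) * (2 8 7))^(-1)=(1 9 2 8 7 4 3)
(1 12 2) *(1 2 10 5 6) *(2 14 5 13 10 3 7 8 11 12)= (1 2 14 5 6)(3 7 8 11 12)(10 13)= [0, 2, 14, 7, 4, 6, 1, 8, 11, 9, 13, 12, 3, 10, 5]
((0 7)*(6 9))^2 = ((0 7)(6 9))^2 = (9)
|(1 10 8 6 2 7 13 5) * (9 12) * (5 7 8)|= 6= |(1 10 5)(2 8 6)(7 13)(9 12)|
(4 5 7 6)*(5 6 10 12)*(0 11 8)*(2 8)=(0 11 2 8)(4 6)(5 7 10 12)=[11, 1, 8, 3, 6, 7, 4, 10, 0, 9, 12, 2, 5]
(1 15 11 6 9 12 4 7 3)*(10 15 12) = [0, 12, 2, 1, 7, 5, 9, 3, 8, 10, 15, 6, 4, 13, 14, 11] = (1 12 4 7 3)(6 9 10 15 11)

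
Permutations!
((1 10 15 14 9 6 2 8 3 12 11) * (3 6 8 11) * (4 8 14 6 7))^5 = (1 11 2 6 15 10)(3 12)(4 7 8)(9 14)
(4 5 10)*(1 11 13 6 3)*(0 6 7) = (0 6 3 1 11 13 7)(4 5 10) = [6, 11, 2, 1, 5, 10, 3, 0, 8, 9, 4, 13, 12, 7]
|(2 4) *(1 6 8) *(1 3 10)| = 10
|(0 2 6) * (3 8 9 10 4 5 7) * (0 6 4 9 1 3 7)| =12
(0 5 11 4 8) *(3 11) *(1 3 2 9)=[5, 3, 9, 11, 8, 2, 6, 7, 0, 1, 10, 4]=(0 5 2 9 1 3 11 4 8)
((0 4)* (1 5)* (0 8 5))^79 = (0 1 5 8 4)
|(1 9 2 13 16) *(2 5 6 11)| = |(1 9 5 6 11 2 13 16)| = 8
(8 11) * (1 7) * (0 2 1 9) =(0 2 1 7 9)(8 11) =[2, 7, 1, 3, 4, 5, 6, 9, 11, 0, 10, 8]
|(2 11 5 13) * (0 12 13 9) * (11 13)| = 10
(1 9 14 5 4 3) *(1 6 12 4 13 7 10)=(1 9 14 5 13 7 10)(3 6 12 4)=[0, 9, 2, 6, 3, 13, 12, 10, 8, 14, 1, 11, 4, 7, 5]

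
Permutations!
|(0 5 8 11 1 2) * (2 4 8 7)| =|(0 5 7 2)(1 4 8 11)| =4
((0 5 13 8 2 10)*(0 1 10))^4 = (0 2 8 13 5)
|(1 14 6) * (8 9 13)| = 3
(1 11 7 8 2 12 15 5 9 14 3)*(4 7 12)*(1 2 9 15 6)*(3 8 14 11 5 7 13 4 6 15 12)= [0, 5, 6, 2, 13, 12, 1, 14, 9, 11, 10, 3, 15, 4, 8, 7]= (1 5 12 15 7 14 8 9 11 3 2 6)(4 13)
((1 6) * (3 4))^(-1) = ((1 6)(3 4))^(-1) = (1 6)(3 4)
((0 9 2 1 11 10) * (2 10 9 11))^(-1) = (0 10 9 11)(1 2)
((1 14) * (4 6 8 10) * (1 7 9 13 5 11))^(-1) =(1 11 5 13 9 7 14)(4 10 8 6)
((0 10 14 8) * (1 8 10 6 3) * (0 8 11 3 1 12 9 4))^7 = (0 4 9 12 3 11 1 6)(10 14)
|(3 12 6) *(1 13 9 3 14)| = 7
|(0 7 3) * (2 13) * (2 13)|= |(13)(0 7 3)|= 3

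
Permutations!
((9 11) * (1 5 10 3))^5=(1 5 10 3)(9 11)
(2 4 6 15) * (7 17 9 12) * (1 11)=[0, 11, 4, 3, 6, 5, 15, 17, 8, 12, 10, 1, 7, 13, 14, 2, 16, 9]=(1 11)(2 4 6 15)(7 17 9 12)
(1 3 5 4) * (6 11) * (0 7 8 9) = (0 7 8 9)(1 3 5 4)(6 11) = [7, 3, 2, 5, 1, 4, 11, 8, 9, 0, 10, 6]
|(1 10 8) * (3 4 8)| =5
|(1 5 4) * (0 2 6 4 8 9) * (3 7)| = |(0 2 6 4 1 5 8 9)(3 7)| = 8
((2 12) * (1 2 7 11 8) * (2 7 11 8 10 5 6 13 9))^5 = (1 8 7)(2 6 11 9 5 12 13 10)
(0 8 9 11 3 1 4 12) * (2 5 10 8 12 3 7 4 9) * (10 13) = (0 12)(1 9 11 7 4 3)(2 5 13 10 8) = [12, 9, 5, 1, 3, 13, 6, 4, 2, 11, 8, 7, 0, 10]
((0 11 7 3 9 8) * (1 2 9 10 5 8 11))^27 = ((0 1 2 9 11 7 3 10 5 8))^27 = (0 10 11 1 5 7 2 8 3 9)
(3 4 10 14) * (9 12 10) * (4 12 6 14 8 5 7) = (3 12 10 8 5 7 4 9 6 14) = [0, 1, 2, 12, 9, 7, 14, 4, 5, 6, 8, 11, 10, 13, 3]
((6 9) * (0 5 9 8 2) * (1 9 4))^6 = (0 8 9 4)(1 5 2 6)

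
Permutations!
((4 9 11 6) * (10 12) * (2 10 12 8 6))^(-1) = (12)(2 11 9 4 6 8 10)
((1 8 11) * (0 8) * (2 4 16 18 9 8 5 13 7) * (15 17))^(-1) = ((0 5 13 7 2 4 16 18 9 8 11 1)(15 17))^(-1) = (0 1 11 8 9 18 16 4 2 7 13 5)(15 17)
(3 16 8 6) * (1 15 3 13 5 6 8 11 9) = [0, 15, 2, 16, 4, 6, 13, 7, 8, 1, 10, 9, 12, 5, 14, 3, 11] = (1 15 3 16 11 9)(5 6 13)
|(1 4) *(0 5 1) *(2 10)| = 4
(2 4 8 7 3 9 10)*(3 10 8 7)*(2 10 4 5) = (10)(2 5)(3 9 8)(4 7) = [0, 1, 5, 9, 7, 2, 6, 4, 3, 8, 10]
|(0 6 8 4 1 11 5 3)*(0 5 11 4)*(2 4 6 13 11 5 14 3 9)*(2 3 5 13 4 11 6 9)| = |(0 4 1 9 3 14 5 2 11 13 6 8)| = 12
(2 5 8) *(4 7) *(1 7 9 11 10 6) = (1 7 4 9 11 10 6)(2 5 8) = [0, 7, 5, 3, 9, 8, 1, 4, 2, 11, 6, 10]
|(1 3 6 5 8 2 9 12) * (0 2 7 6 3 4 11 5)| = 11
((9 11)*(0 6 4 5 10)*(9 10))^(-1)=(0 10 11 9 5 4 6)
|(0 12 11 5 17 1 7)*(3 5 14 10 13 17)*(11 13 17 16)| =10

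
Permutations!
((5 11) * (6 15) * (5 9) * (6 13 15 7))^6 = ((5 11 9)(6 7)(13 15))^6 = (15)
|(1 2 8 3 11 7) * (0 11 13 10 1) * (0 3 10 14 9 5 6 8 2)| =|(0 11 7 3 13 14 9 5 6 8 10 1)| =12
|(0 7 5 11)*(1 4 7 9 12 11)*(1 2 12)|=|(0 9 1 4 7 5 2 12 11)|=9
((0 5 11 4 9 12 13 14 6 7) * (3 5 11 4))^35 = ((0 11 3 5 4 9 12 13 14 6 7))^35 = (0 3 4 12 14 7 11 5 9 13 6)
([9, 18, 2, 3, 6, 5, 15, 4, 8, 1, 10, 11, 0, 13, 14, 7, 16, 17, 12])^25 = [0, 1, 2, 3, 6, 5, 15, 4, 8, 9, 10, 11, 12, 13, 14, 7, 16, 17, 18]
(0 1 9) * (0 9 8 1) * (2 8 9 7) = (1 9 7 2 8) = [0, 9, 8, 3, 4, 5, 6, 2, 1, 7]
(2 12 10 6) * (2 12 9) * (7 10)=(2 9)(6 12 7 10)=[0, 1, 9, 3, 4, 5, 12, 10, 8, 2, 6, 11, 7]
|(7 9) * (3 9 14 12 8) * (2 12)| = 7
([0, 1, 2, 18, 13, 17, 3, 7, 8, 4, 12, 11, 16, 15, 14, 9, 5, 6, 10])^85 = (3 5 10 6 16 18 17 12)(4 13 15 9)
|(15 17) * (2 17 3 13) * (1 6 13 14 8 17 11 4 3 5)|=12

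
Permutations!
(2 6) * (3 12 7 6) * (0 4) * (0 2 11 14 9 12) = [4, 1, 3, 0, 2, 5, 11, 6, 8, 12, 10, 14, 7, 13, 9] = (0 4 2 3)(6 11 14 9 12 7)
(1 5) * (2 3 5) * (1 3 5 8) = (1 2 5 3 8) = [0, 2, 5, 8, 4, 3, 6, 7, 1]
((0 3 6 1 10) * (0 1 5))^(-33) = (0 5 6 3)(1 10)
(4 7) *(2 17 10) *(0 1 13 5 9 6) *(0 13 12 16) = [1, 12, 17, 3, 7, 9, 13, 4, 8, 6, 2, 11, 16, 5, 14, 15, 0, 10] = (0 1 12 16)(2 17 10)(4 7)(5 9 6 13)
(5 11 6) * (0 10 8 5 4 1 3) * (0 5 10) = (1 3 5 11 6 4)(8 10) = [0, 3, 2, 5, 1, 11, 4, 7, 10, 9, 8, 6]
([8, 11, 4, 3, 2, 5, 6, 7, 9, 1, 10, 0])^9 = [11, 9, 4, 3, 2, 5, 6, 7, 0, 8, 10, 1]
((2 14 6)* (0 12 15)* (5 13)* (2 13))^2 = ((0 12 15)(2 14 6 13 5))^2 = (0 15 12)(2 6 5 14 13)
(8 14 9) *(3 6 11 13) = [0, 1, 2, 6, 4, 5, 11, 7, 14, 8, 10, 13, 12, 3, 9] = (3 6 11 13)(8 14 9)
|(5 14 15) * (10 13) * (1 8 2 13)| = 15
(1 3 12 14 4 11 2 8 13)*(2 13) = [0, 3, 8, 12, 11, 5, 6, 7, 2, 9, 10, 13, 14, 1, 4] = (1 3 12 14 4 11 13)(2 8)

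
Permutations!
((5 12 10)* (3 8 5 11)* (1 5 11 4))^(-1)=(1 4 10 12 5)(3 11 8)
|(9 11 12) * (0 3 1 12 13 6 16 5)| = 10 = |(0 3 1 12 9 11 13 6 16 5)|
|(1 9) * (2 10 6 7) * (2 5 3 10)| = |(1 9)(3 10 6 7 5)| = 10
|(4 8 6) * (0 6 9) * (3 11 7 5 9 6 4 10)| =10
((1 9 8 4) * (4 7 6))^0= (9)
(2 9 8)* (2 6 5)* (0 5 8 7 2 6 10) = (0 5 6 8 10)(2 9 7) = [5, 1, 9, 3, 4, 6, 8, 2, 10, 7, 0]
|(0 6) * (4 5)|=2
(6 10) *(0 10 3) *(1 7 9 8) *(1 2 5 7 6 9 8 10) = (0 1 6 3)(2 5 7 8)(9 10) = [1, 6, 5, 0, 4, 7, 3, 8, 2, 10, 9]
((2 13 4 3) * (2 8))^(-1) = (2 8 3 4 13)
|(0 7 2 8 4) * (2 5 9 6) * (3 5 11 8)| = |(0 7 11 8 4)(2 3 5 9 6)| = 5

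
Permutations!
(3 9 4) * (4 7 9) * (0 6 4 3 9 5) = (0 6 4 9 7 5) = [6, 1, 2, 3, 9, 0, 4, 5, 8, 7]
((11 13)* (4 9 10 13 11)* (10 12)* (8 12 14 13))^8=(14)(8 10 12)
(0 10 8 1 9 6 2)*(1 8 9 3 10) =(0 1 3 10 9 6 2) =[1, 3, 0, 10, 4, 5, 2, 7, 8, 6, 9]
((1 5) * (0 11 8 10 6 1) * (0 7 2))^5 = (0 1 11 5 8 7 10 2 6)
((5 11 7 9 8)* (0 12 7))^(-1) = (0 11 5 8 9 7 12)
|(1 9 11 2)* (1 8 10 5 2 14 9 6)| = 12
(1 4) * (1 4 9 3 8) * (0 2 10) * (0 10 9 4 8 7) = (10)(0 2 9 3 7)(1 4 8) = [2, 4, 9, 7, 8, 5, 6, 0, 1, 3, 10]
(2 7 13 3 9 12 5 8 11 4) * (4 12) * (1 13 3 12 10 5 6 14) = (1 13 12 6 14)(2 7 3 9 4)(5 8 11 10) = [0, 13, 7, 9, 2, 8, 14, 3, 11, 4, 5, 10, 6, 12, 1]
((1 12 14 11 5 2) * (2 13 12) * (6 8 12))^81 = ((1 2)(5 13 6 8 12 14 11))^81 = (1 2)(5 12 13 14 6 11 8)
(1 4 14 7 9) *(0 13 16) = (0 13 16)(1 4 14 7 9) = [13, 4, 2, 3, 14, 5, 6, 9, 8, 1, 10, 11, 12, 16, 7, 15, 0]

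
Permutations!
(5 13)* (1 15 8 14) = (1 15 8 14)(5 13) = [0, 15, 2, 3, 4, 13, 6, 7, 14, 9, 10, 11, 12, 5, 1, 8]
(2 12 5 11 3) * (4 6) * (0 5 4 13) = (0 5 11 3 2 12 4 6 13) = [5, 1, 12, 2, 6, 11, 13, 7, 8, 9, 10, 3, 4, 0]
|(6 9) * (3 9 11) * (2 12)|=4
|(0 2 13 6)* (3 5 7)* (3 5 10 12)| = |(0 2 13 6)(3 10 12)(5 7)| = 12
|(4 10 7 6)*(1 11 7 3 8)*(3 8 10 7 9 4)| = |(1 11 9 4 7 6 3 10 8)| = 9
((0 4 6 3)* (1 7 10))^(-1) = ((0 4 6 3)(1 7 10))^(-1) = (0 3 6 4)(1 10 7)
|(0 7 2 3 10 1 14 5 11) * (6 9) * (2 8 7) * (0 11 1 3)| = 6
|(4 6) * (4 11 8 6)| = |(6 11 8)| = 3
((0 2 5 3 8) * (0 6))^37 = ((0 2 5 3 8 6))^37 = (0 2 5 3 8 6)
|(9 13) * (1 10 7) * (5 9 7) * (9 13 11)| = |(1 10 5 13 7)(9 11)| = 10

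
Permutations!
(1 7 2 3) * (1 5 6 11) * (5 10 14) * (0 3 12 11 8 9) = (0 3 10 14 5 6 8 9)(1 7 2 12 11) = [3, 7, 12, 10, 4, 6, 8, 2, 9, 0, 14, 1, 11, 13, 5]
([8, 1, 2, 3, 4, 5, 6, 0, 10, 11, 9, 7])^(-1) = [7, 1, 2, 3, 4, 5, 6, 11, 0, 10, 8, 9]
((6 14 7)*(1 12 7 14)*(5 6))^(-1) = (14)(1 6 5 7 12)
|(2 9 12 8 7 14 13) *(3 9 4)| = |(2 4 3 9 12 8 7 14 13)| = 9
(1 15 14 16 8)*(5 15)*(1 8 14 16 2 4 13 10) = (1 5 15 16 14 2 4 13 10) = [0, 5, 4, 3, 13, 15, 6, 7, 8, 9, 1, 11, 12, 10, 2, 16, 14]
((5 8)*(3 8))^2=(3 5 8)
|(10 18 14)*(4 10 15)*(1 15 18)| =|(1 15 4 10)(14 18)| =4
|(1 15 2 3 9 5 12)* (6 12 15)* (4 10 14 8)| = |(1 6 12)(2 3 9 5 15)(4 10 14 8)| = 60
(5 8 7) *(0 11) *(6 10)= (0 11)(5 8 7)(6 10)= [11, 1, 2, 3, 4, 8, 10, 5, 7, 9, 6, 0]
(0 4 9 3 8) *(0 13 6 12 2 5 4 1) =(0 1)(2 5 4 9 3 8 13 6 12) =[1, 0, 5, 8, 9, 4, 12, 7, 13, 3, 10, 11, 2, 6]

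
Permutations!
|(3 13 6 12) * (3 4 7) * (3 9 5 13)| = 7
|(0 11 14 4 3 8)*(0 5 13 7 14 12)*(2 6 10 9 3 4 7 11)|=|(0 2 6 10 9 3 8 5 13 11 12)(7 14)|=22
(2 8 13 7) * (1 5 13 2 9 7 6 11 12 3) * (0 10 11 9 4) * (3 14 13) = (0 10 11 12 14 13 6 9 7 4)(1 5 3)(2 8) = [10, 5, 8, 1, 0, 3, 9, 4, 2, 7, 11, 12, 14, 6, 13]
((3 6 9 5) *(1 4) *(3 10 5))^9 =((1 4)(3 6 9)(5 10))^9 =(1 4)(5 10)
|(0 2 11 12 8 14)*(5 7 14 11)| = |(0 2 5 7 14)(8 11 12)| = 15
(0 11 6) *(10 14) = (0 11 6)(10 14) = [11, 1, 2, 3, 4, 5, 0, 7, 8, 9, 14, 6, 12, 13, 10]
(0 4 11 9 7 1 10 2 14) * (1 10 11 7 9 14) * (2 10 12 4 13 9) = [13, 11, 1, 3, 7, 5, 6, 12, 8, 2, 10, 14, 4, 9, 0] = (0 13 9 2 1 11 14)(4 7 12)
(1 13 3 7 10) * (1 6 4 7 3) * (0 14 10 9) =(0 14 10 6 4 7 9)(1 13) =[14, 13, 2, 3, 7, 5, 4, 9, 8, 0, 6, 11, 12, 1, 10]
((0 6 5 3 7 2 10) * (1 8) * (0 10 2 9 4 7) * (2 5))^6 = (10)(0 6 2 5 3)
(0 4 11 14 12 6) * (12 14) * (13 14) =(0 4 11 12 6)(13 14) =[4, 1, 2, 3, 11, 5, 0, 7, 8, 9, 10, 12, 6, 14, 13]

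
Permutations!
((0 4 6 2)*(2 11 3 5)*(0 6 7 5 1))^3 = ((0 4 7 5 2 6 11 3 1))^3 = (0 5 11)(1 7 6)(2 3 4)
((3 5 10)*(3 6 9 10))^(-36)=(10)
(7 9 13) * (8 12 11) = (7 9 13)(8 12 11) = [0, 1, 2, 3, 4, 5, 6, 9, 12, 13, 10, 8, 11, 7]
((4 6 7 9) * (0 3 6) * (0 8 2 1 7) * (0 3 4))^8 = ((0 4 8 2 1 7 9)(3 6))^8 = (0 4 8 2 1 7 9)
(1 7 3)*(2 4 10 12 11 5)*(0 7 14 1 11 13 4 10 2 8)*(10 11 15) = (0 7 3 15 10 12 13 4 2 11 5 8)(1 14) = [7, 14, 11, 15, 2, 8, 6, 3, 0, 9, 12, 5, 13, 4, 1, 10]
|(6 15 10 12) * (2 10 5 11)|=|(2 10 12 6 15 5 11)|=7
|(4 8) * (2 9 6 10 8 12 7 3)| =9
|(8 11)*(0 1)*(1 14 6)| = 4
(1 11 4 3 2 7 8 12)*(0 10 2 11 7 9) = (0 10 2 9)(1 7 8 12)(3 11 4) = [10, 7, 9, 11, 3, 5, 6, 8, 12, 0, 2, 4, 1]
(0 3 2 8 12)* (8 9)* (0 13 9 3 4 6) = [4, 1, 3, 2, 6, 5, 0, 7, 12, 8, 10, 11, 13, 9] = (0 4 6)(2 3)(8 12 13 9)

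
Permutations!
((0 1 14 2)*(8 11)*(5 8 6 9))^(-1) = (0 2 14 1)(5 9 6 11 8)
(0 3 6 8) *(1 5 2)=[3, 5, 1, 6, 4, 2, 8, 7, 0]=(0 3 6 8)(1 5 2)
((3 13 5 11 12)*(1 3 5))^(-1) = (1 13 3)(5 12 11)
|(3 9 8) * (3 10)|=|(3 9 8 10)|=4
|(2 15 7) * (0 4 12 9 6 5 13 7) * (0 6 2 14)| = 11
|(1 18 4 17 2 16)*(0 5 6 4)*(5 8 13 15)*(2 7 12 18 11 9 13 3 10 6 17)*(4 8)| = |(0 4 2 16 1 11 9 13 15 5 17 7 12 18)(3 10 6 8)| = 28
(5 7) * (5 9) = [0, 1, 2, 3, 4, 7, 6, 9, 8, 5] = (5 7 9)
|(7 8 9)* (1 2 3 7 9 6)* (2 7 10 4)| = 4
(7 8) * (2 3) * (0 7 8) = (8)(0 7)(2 3) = [7, 1, 3, 2, 4, 5, 6, 0, 8]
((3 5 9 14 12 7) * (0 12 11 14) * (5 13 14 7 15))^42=(0 15 9 12 5)(3 14 7 13 11)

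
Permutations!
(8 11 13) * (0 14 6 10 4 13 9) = (0 14 6 10 4 13 8 11 9) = [14, 1, 2, 3, 13, 5, 10, 7, 11, 0, 4, 9, 12, 8, 6]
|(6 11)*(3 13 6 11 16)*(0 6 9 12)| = |(0 6 16 3 13 9 12)| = 7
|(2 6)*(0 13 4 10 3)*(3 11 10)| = 4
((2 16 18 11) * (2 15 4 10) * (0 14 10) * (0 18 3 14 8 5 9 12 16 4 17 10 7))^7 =(18)(0 14 16 9 8 7 3 12 5)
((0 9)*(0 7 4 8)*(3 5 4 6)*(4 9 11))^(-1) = (0 8 4 11)(3 6 7 9 5)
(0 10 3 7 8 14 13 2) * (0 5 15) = [10, 1, 5, 7, 4, 15, 6, 8, 14, 9, 3, 11, 12, 2, 13, 0] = (0 10 3 7 8 14 13 2 5 15)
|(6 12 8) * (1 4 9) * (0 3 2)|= 3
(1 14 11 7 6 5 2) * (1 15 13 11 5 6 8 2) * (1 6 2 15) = (1 14 5 6 2)(7 8 15 13 11) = [0, 14, 1, 3, 4, 6, 2, 8, 15, 9, 10, 7, 12, 11, 5, 13]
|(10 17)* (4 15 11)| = |(4 15 11)(10 17)| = 6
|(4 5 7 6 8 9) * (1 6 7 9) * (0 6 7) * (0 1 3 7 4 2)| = |(0 6 8 3 7 1 4 5 9 2)| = 10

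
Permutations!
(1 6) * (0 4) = [4, 6, 2, 3, 0, 5, 1] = (0 4)(1 6)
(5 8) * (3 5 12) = (3 5 8 12) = [0, 1, 2, 5, 4, 8, 6, 7, 12, 9, 10, 11, 3]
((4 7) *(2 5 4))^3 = (2 7 4 5)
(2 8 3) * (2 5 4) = (2 8 3 5 4) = [0, 1, 8, 5, 2, 4, 6, 7, 3]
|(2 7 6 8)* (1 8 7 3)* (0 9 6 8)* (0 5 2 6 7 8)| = |(0 9 7)(1 5 2 3)(6 8)| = 12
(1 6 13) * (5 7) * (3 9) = (1 6 13)(3 9)(5 7) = [0, 6, 2, 9, 4, 7, 13, 5, 8, 3, 10, 11, 12, 1]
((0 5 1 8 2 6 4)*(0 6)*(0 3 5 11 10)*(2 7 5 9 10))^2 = (0 2 9)(1 7)(3 10 11)(5 8)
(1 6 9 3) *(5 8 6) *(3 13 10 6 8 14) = [0, 5, 2, 1, 4, 14, 9, 7, 8, 13, 6, 11, 12, 10, 3] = (1 5 14 3)(6 9 13 10)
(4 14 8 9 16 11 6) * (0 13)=[13, 1, 2, 3, 14, 5, 4, 7, 9, 16, 10, 6, 12, 0, 8, 15, 11]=(0 13)(4 14 8 9 16 11 6)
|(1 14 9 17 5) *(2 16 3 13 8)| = 5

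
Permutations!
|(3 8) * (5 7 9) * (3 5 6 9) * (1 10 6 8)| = 8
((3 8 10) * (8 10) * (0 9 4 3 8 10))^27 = (0 3 4 9)(8 10)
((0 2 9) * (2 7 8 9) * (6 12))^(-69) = (0 9 8 7)(6 12)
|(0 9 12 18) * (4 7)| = |(0 9 12 18)(4 7)| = 4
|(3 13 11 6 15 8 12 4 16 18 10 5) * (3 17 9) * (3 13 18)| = |(3 18 10 5 17 9 13 11 6 15 8 12 4 16)| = 14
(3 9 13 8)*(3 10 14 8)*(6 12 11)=[0, 1, 2, 9, 4, 5, 12, 7, 10, 13, 14, 6, 11, 3, 8]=(3 9 13)(6 12 11)(8 10 14)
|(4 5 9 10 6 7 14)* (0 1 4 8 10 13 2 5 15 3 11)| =60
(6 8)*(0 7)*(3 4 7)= (0 3 4 7)(6 8)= [3, 1, 2, 4, 7, 5, 8, 0, 6]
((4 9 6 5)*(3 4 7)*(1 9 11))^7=(1 11 4 3 7 5 6 9)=((1 9 6 5 7 3 4 11))^7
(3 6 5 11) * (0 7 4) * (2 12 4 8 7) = (0 2 12 4)(3 6 5 11)(7 8) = [2, 1, 12, 6, 0, 11, 5, 8, 7, 9, 10, 3, 4]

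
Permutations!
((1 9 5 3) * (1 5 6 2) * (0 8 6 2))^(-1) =(0 6 8)(1 2 9)(3 5)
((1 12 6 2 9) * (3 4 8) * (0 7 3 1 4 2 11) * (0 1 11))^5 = (0 4 6 9 12 2 1 3 11 7 8)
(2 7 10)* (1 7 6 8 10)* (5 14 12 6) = (1 7)(2 5 14 12 6 8 10) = [0, 7, 5, 3, 4, 14, 8, 1, 10, 9, 2, 11, 6, 13, 12]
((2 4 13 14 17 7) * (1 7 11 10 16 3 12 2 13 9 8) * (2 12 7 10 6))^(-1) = ((1 10 16 3 7 13 14 17 11 6 2 4 9 8))^(-1) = (1 8 9 4 2 6 11 17 14 13 7 3 16 10)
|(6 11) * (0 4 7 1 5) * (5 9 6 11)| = |(11)(0 4 7 1 9 6 5)| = 7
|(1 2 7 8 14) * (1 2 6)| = |(1 6)(2 7 8 14)| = 4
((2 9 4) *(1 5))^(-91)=((1 5)(2 9 4))^(-91)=(1 5)(2 4 9)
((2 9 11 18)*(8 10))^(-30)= (2 11)(9 18)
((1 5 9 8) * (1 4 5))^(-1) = (4 8 9 5)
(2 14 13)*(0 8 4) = (0 8 4)(2 14 13) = [8, 1, 14, 3, 0, 5, 6, 7, 4, 9, 10, 11, 12, 2, 13]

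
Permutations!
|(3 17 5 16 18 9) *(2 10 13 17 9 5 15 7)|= |(2 10 13 17 15 7)(3 9)(5 16 18)|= 6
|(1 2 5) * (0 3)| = 6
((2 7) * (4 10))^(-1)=(2 7)(4 10)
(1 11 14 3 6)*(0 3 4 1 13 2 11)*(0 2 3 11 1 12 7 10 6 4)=(0 11 14)(1 2)(3 4 12 7 10 6 13)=[11, 2, 1, 4, 12, 5, 13, 10, 8, 9, 6, 14, 7, 3, 0]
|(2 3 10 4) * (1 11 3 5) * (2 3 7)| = |(1 11 7 2 5)(3 10 4)| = 15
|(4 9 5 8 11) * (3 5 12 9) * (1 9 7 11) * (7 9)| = 14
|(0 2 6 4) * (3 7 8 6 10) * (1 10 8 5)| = 5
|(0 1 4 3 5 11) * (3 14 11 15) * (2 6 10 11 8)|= 9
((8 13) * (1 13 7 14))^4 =(1 14 7 8 13) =((1 13 8 7 14))^4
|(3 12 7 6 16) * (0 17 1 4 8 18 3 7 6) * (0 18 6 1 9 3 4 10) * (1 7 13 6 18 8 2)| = |(0 17 9 3 12 7 8 18 4 2 1 10)(6 16 13)| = 12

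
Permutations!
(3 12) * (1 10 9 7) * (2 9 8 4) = (1 10 8 4 2 9 7)(3 12) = [0, 10, 9, 12, 2, 5, 6, 1, 4, 7, 8, 11, 3]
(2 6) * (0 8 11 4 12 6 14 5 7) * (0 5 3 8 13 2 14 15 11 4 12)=(0 13 2 15 11 12 6 14 3 8 4)(5 7)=[13, 1, 15, 8, 0, 7, 14, 5, 4, 9, 10, 12, 6, 2, 3, 11]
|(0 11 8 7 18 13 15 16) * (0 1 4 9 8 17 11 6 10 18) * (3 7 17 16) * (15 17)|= |(0 6 10 18 13 17 11 16 1 4 9 8 15 3 7)|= 15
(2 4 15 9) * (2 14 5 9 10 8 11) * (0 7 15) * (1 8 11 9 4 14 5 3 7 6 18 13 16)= [6, 8, 14, 7, 0, 4, 18, 15, 9, 5, 11, 2, 12, 16, 3, 10, 1, 17, 13]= (0 6 18 13 16 1 8 9 5 4)(2 14 3 7 15 10 11)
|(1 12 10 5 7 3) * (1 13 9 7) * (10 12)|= 12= |(1 10 5)(3 13 9 7)|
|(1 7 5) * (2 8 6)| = 3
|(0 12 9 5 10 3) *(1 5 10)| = 10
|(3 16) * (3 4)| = 3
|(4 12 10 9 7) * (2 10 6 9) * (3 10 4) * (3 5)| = |(2 4 12 6 9 7 5 3 10)| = 9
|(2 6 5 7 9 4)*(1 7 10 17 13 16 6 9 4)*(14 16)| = 35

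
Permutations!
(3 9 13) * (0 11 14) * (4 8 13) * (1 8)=(0 11 14)(1 8 13 3 9 4)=[11, 8, 2, 9, 1, 5, 6, 7, 13, 4, 10, 14, 12, 3, 0]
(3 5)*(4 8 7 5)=[0, 1, 2, 4, 8, 3, 6, 5, 7]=(3 4 8 7 5)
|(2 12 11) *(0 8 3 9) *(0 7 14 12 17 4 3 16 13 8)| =9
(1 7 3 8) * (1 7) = [0, 1, 2, 8, 4, 5, 6, 3, 7] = (3 8 7)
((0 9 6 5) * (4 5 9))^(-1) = (0 5 4)(6 9)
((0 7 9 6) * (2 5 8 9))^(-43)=((0 7 2 5 8 9 6))^(-43)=(0 6 9 8 5 2 7)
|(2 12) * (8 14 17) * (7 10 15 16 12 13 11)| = |(2 13 11 7 10 15 16 12)(8 14 17)| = 24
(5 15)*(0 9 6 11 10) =(0 9 6 11 10)(5 15) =[9, 1, 2, 3, 4, 15, 11, 7, 8, 6, 0, 10, 12, 13, 14, 5]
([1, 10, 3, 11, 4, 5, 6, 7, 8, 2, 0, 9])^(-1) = (0 10 1)(2 9 11 3)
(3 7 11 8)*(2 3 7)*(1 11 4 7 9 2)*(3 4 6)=[0, 11, 4, 1, 7, 5, 3, 6, 9, 2, 10, 8]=(1 11 8 9 2 4 7 6 3)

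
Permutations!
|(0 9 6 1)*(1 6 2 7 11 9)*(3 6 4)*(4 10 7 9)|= 6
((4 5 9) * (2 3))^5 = ((2 3)(4 5 9))^5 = (2 3)(4 9 5)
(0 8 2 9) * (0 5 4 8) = (2 9 5 4 8) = [0, 1, 9, 3, 8, 4, 6, 7, 2, 5]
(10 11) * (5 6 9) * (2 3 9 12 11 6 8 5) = [0, 1, 3, 9, 4, 8, 12, 7, 5, 2, 6, 10, 11] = (2 3 9)(5 8)(6 12 11 10)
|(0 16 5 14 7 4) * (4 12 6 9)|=9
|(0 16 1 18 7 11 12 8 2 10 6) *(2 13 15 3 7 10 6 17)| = 56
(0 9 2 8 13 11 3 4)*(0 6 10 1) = (0 9 2 8 13 11 3 4 6 10 1) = [9, 0, 8, 4, 6, 5, 10, 7, 13, 2, 1, 3, 12, 11]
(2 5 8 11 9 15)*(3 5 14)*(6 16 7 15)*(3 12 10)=[0, 1, 14, 5, 4, 8, 16, 15, 11, 6, 3, 9, 10, 13, 12, 2, 7]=(2 14 12 10 3 5 8 11 9 6 16 7 15)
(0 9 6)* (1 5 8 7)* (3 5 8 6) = (0 9 3 5 6)(1 8 7) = [9, 8, 2, 5, 4, 6, 0, 1, 7, 3]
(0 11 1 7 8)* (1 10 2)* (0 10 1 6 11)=(1 7 8 10 2 6 11)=[0, 7, 6, 3, 4, 5, 11, 8, 10, 9, 2, 1]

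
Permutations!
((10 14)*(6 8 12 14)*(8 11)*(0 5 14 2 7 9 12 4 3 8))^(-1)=(0 11 6 10 14 5)(2 12 9 7)(3 4 8)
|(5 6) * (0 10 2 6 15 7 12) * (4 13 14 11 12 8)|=|(0 10 2 6 5 15 7 8 4 13 14 11 12)|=13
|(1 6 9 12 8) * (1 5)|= |(1 6 9 12 8 5)|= 6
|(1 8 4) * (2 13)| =6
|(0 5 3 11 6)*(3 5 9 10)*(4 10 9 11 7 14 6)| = 8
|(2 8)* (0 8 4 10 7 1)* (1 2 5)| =4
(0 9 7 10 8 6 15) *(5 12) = (0 9 7 10 8 6 15)(5 12) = [9, 1, 2, 3, 4, 12, 15, 10, 6, 7, 8, 11, 5, 13, 14, 0]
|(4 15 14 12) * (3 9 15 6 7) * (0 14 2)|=10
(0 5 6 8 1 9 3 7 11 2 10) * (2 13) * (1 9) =(0 5 6 8 9 3 7 11 13 2 10) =[5, 1, 10, 7, 4, 6, 8, 11, 9, 3, 0, 13, 12, 2]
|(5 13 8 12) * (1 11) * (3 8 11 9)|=8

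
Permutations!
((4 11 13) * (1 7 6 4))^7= ((1 7 6 4 11 13))^7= (1 7 6 4 11 13)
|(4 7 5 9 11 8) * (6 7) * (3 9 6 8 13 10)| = 30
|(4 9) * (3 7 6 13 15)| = |(3 7 6 13 15)(4 9)| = 10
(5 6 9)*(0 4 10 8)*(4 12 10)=[12, 1, 2, 3, 4, 6, 9, 7, 0, 5, 8, 11, 10]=(0 12 10 8)(5 6 9)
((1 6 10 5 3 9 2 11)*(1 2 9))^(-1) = (1 3 5 10 6)(2 11)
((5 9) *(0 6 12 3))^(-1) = ((0 6 12 3)(5 9))^(-1) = (0 3 12 6)(5 9)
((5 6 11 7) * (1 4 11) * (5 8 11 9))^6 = ((1 4 9 5 6)(7 8 11))^6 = (11)(1 4 9 5 6)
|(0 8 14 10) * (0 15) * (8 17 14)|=5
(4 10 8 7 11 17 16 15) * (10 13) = (4 13 10 8 7 11 17 16 15) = [0, 1, 2, 3, 13, 5, 6, 11, 7, 9, 8, 17, 12, 10, 14, 4, 15, 16]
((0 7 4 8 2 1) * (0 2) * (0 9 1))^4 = (0 9 7 1 4 2 8)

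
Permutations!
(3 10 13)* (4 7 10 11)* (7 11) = [0, 1, 2, 7, 11, 5, 6, 10, 8, 9, 13, 4, 12, 3] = (3 7 10 13)(4 11)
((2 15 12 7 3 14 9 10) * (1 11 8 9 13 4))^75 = ((1 11 8 9 10 2 15 12 7 3 14 13 4))^75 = (1 14 12 10 11 13 7 2 8 4 3 15 9)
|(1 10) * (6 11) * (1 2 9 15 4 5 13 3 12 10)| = |(2 9 15 4 5 13 3 12 10)(6 11)| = 18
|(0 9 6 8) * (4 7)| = 4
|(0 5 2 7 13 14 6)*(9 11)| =14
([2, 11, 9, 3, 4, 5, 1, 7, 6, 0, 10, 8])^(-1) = (0 9 2)(1 6 8 11)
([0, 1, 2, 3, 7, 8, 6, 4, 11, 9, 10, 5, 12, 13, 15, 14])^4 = [0, 1, 2, 3, 4, 8, 6, 7, 11, 9, 10, 5, 12, 13, 14, 15]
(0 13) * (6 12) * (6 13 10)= (0 10 6 12 13)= [10, 1, 2, 3, 4, 5, 12, 7, 8, 9, 6, 11, 13, 0]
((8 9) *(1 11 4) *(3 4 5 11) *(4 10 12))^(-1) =((1 3 10 12 4)(5 11)(8 9))^(-1) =(1 4 12 10 3)(5 11)(8 9)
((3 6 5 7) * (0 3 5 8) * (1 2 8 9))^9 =((0 3 6 9 1 2 8)(5 7))^9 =(0 6 1 8 3 9 2)(5 7)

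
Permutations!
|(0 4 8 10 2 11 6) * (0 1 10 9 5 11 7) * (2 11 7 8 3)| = 8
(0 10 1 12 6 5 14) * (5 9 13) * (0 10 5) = (0 5 14 10 1 12 6 9 13) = [5, 12, 2, 3, 4, 14, 9, 7, 8, 13, 1, 11, 6, 0, 10]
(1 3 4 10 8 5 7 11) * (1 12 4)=(1 3)(4 10 8 5 7 11 12)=[0, 3, 2, 1, 10, 7, 6, 11, 5, 9, 8, 12, 4]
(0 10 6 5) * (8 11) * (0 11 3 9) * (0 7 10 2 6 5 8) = (0 2 6 8 3 9 7 10 5 11) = [2, 1, 6, 9, 4, 11, 8, 10, 3, 7, 5, 0]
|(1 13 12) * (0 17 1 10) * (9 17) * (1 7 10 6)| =20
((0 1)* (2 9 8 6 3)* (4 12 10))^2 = ((0 1)(2 9 8 6 3)(4 12 10))^2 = (2 8 3 9 6)(4 10 12)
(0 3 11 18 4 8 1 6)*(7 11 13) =(0 3 13 7 11 18 4 8 1 6) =[3, 6, 2, 13, 8, 5, 0, 11, 1, 9, 10, 18, 12, 7, 14, 15, 16, 17, 4]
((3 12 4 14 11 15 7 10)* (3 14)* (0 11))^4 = (0 10 15)(3 12 4)(7 11 14)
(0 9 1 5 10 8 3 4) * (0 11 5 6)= (0 9 1 6)(3 4 11 5 10 8)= [9, 6, 2, 4, 11, 10, 0, 7, 3, 1, 8, 5]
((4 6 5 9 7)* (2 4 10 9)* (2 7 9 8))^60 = (2 7 4 10 6 8 5)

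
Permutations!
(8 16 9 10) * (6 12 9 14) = (6 12 9 10 8 16 14) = [0, 1, 2, 3, 4, 5, 12, 7, 16, 10, 8, 11, 9, 13, 6, 15, 14]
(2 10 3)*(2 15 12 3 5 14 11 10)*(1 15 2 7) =(1 15 12 3 2 7)(5 14 11 10) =[0, 15, 7, 2, 4, 14, 6, 1, 8, 9, 5, 10, 3, 13, 11, 12]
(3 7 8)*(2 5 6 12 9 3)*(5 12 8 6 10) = (2 12 9 3 7 6 8)(5 10) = [0, 1, 12, 7, 4, 10, 8, 6, 2, 3, 5, 11, 9]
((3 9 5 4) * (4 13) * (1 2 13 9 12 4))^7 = (1 2 13)(3 12 4)(5 9)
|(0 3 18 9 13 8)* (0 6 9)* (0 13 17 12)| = |(0 3 18 13 8 6 9 17 12)| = 9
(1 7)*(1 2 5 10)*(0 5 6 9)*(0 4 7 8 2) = [5, 8, 6, 3, 7, 10, 9, 0, 2, 4, 1] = (0 5 10 1 8 2 6 9 4 7)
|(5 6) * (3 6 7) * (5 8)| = 5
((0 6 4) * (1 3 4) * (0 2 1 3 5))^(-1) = (0 5 1 2 4 3 6)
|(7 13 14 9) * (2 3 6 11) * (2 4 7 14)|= 14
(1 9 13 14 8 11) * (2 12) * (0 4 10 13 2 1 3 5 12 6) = (0 4 10 13 14 8 11 3 5 12 1 9 2 6) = [4, 9, 6, 5, 10, 12, 0, 7, 11, 2, 13, 3, 1, 14, 8]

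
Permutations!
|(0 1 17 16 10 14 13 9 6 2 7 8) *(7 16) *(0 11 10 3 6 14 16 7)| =|(0 1 17)(2 7 8 11 10 16 3 6)(9 14 13)| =24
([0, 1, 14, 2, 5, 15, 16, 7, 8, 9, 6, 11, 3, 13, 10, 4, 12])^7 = [0, 1, 2, 3, 5, 15, 6, 7, 8, 9, 10, 11, 12, 13, 14, 4, 16]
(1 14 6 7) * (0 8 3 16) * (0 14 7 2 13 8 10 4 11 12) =(0 10 4 11 12)(1 7)(2 13 8 3 16 14 6) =[10, 7, 13, 16, 11, 5, 2, 1, 3, 9, 4, 12, 0, 8, 6, 15, 14]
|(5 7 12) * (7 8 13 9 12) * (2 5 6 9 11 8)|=6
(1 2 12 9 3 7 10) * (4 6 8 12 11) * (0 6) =(0 6 8 12 9 3 7 10 1 2 11 4) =[6, 2, 11, 7, 0, 5, 8, 10, 12, 3, 1, 4, 9]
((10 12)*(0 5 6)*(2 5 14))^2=(0 2 6 14 5)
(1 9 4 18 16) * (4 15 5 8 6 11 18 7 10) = (1 9 15 5 8 6 11 18 16)(4 7 10) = [0, 9, 2, 3, 7, 8, 11, 10, 6, 15, 4, 18, 12, 13, 14, 5, 1, 17, 16]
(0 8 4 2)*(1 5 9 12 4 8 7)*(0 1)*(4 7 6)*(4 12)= (0 6 12 7)(1 5 9 4 2)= [6, 5, 1, 3, 2, 9, 12, 0, 8, 4, 10, 11, 7]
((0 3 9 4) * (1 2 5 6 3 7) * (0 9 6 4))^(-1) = (0 9 4 5 2 1 7)(3 6)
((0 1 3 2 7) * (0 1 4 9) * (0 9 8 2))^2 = ((9)(0 4 8 2 7 1 3))^2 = (9)(0 8 7 3 4 2 1)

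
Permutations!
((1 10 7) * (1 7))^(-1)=((1 10))^(-1)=(1 10)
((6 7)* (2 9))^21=(2 9)(6 7)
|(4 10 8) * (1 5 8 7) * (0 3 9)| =6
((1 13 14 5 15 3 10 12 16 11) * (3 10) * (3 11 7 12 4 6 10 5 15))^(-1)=((1 13 14 15 5 3 11)(4 6 10)(7 12 16))^(-1)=(1 11 3 5 15 14 13)(4 10 6)(7 16 12)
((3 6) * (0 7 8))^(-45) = ((0 7 8)(3 6))^(-45) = (8)(3 6)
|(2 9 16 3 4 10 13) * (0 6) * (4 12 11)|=18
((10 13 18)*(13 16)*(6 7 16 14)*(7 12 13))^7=(6 12 13 18 10 14)(7 16)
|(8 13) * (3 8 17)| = |(3 8 13 17)| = 4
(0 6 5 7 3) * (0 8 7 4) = (0 6 5 4)(3 8 7) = [6, 1, 2, 8, 0, 4, 5, 3, 7]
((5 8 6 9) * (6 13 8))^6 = ((5 6 9)(8 13))^6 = (13)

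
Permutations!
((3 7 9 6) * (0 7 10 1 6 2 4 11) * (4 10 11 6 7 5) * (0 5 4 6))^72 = ((0 4)(1 7 9 2 10)(3 11 5 6))^72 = (11)(1 9 10 7 2)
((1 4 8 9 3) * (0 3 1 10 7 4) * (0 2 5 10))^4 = (1 7)(2 4)(5 8)(9 10)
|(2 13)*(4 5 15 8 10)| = |(2 13)(4 5 15 8 10)| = 10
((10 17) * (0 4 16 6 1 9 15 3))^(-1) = (0 3 15 9 1 6 16 4)(10 17)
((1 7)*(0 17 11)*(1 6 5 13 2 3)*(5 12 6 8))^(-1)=(0 11 17)(1 3 2 13 5 8 7)(6 12)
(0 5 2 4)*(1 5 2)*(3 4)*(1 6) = [2, 5, 3, 4, 0, 6, 1] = (0 2 3 4)(1 5 6)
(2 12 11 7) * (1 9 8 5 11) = [0, 9, 12, 3, 4, 11, 6, 2, 5, 8, 10, 7, 1] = (1 9 8 5 11 7 2 12)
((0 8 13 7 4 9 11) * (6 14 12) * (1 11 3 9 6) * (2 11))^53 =(0 2 12 6 7 8 11 1 14 4 13)(3 9)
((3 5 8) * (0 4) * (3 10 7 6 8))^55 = ((0 4)(3 5)(6 8 10 7))^55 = (0 4)(3 5)(6 7 10 8)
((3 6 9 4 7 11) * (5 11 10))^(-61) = ((3 6 9 4 7 10 5 11))^(-61) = (3 4 5 6 7 11 9 10)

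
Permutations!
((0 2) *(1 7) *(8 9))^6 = (9)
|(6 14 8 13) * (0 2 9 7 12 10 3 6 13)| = |(0 2 9 7 12 10 3 6 14 8)| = 10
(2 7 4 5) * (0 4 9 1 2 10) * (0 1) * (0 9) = (0 4 5 10 1 2 7) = [4, 2, 7, 3, 5, 10, 6, 0, 8, 9, 1]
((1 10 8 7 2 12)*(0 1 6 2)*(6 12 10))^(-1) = (12)(0 7 8 10 2 6 1)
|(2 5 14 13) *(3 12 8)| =12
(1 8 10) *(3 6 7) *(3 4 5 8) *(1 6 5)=(1 3 5 8 10 6 7 4)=[0, 3, 2, 5, 1, 8, 7, 4, 10, 9, 6]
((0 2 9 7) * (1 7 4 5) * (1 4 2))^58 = ((0 1 7)(2 9)(4 5))^58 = (9)(0 1 7)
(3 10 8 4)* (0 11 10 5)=[11, 1, 2, 5, 3, 0, 6, 7, 4, 9, 8, 10]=(0 11 10 8 4 3 5)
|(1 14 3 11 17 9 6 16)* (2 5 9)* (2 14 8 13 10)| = 36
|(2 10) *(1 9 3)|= 6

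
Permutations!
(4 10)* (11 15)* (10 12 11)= [0, 1, 2, 3, 12, 5, 6, 7, 8, 9, 4, 15, 11, 13, 14, 10]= (4 12 11 15 10)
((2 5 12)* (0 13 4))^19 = ((0 13 4)(2 5 12))^19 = (0 13 4)(2 5 12)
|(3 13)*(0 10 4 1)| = 4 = |(0 10 4 1)(3 13)|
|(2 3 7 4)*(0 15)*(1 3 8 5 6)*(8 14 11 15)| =|(0 8 5 6 1 3 7 4 2 14 11 15)| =12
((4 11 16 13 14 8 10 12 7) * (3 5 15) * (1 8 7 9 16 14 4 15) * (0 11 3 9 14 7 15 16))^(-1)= (0 9 15 14 12 10 8 1 5 3 4 13 16 7 11)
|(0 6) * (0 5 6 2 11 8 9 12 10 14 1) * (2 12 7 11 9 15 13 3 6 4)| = |(0 12 10 14 1)(2 9 7 11 8 15 13 3 6 5 4)| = 55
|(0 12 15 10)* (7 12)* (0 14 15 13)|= |(0 7 12 13)(10 14 15)|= 12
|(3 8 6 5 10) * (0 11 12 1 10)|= |(0 11 12 1 10 3 8 6 5)|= 9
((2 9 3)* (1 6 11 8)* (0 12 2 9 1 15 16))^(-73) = ((0 12 2 1 6 11 8 15 16)(3 9))^(-73) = (0 16 15 8 11 6 1 2 12)(3 9)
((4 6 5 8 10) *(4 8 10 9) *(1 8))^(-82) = (1 9 6 10 8 4 5)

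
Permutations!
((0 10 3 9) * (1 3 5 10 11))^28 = (0 3 11 9 1)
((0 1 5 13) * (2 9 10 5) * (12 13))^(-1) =(0 13 12 5 10 9 2 1) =((0 1 2 9 10 5 12 13))^(-1)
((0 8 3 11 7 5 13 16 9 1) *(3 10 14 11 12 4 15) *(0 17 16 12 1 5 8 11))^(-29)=((0 11 7 8 10 14)(1 17 16 9 5 13 12 4 15 3))^(-29)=(0 11 7 8 10 14)(1 17 16 9 5 13 12 4 15 3)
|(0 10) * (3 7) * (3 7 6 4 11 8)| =|(0 10)(3 6 4 11 8)| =10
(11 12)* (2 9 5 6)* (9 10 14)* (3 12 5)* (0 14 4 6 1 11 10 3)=(0 14 9)(1 11 5)(2 3 12 10 4 6)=[14, 11, 3, 12, 6, 1, 2, 7, 8, 0, 4, 5, 10, 13, 9]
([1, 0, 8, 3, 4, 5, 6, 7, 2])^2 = (8)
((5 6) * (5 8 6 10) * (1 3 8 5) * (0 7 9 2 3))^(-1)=(0 1 10 5 6 8 3 2 9 7)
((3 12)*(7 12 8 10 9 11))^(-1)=(3 12 7 11 9 10 8)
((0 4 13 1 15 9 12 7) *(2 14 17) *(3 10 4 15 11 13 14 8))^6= (0 15 9 12 7)(2 17 14 4 10 3 8)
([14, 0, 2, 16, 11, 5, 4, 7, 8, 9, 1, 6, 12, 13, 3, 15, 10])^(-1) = (0 1 10 16 3 14)(4 6 11)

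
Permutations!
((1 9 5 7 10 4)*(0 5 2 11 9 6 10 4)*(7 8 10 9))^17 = (0 5 8 10)(1 2 4 9 7 6 11)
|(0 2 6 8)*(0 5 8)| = 6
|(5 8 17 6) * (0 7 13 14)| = 4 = |(0 7 13 14)(5 8 17 6)|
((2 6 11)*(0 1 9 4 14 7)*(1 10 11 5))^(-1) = ((0 10 11 2 6 5 1 9 4 14 7))^(-1) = (0 7 14 4 9 1 5 6 2 11 10)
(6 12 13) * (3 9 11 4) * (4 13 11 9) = [0, 1, 2, 4, 3, 5, 12, 7, 8, 9, 10, 13, 11, 6] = (3 4)(6 12 11 13)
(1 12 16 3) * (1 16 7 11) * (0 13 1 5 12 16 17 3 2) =(0 13 1 16 2)(3 17)(5 12 7 11) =[13, 16, 0, 17, 4, 12, 6, 11, 8, 9, 10, 5, 7, 1, 14, 15, 2, 3]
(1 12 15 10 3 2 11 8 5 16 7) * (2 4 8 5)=(1 12 15 10 3 4 8 2 11 5 16 7)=[0, 12, 11, 4, 8, 16, 6, 1, 2, 9, 3, 5, 15, 13, 14, 10, 7]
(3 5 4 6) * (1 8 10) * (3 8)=(1 3 5 4 6 8 10)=[0, 3, 2, 5, 6, 4, 8, 7, 10, 9, 1]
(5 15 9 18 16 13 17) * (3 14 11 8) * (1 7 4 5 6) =[0, 7, 2, 14, 5, 15, 1, 4, 3, 18, 10, 8, 12, 17, 11, 9, 13, 6, 16] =(1 7 4 5 15 9 18 16 13 17 6)(3 14 11 8)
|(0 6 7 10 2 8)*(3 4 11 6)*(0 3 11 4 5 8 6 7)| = |(0 11 7 10 2 6)(3 5 8)| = 6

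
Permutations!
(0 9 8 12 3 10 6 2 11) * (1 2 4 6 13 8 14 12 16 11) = (0 9 14 12 3 10 13 8 16 11)(1 2)(4 6) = [9, 2, 1, 10, 6, 5, 4, 7, 16, 14, 13, 0, 3, 8, 12, 15, 11]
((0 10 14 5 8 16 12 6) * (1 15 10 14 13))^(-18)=((0 14 5 8 16 12 6)(1 15 10 13))^(-18)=(0 8 6 5 12 14 16)(1 10)(13 15)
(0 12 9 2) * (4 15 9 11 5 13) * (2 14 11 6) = (0 12 6 2)(4 15 9 14 11 5 13) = [12, 1, 0, 3, 15, 13, 2, 7, 8, 14, 10, 5, 6, 4, 11, 9]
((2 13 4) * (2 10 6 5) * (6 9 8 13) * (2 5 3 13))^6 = (2 9 4 3)(6 8 10 13)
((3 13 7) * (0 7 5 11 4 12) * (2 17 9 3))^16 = (0 3 12 9 4 17 11 2 5 7 13)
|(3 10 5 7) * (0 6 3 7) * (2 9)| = 10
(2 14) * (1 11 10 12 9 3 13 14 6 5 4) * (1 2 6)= (1 11 10 12 9 3 13 14 6 5 4 2)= [0, 11, 1, 13, 2, 4, 5, 7, 8, 3, 12, 10, 9, 14, 6]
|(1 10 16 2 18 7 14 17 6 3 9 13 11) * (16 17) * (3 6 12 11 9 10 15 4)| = 40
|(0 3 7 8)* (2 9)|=|(0 3 7 8)(2 9)|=4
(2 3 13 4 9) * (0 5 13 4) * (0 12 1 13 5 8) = (0 8)(1 13 12)(2 3 4 9) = [8, 13, 3, 4, 9, 5, 6, 7, 0, 2, 10, 11, 1, 12]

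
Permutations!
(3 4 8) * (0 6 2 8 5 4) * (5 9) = (0 6 2 8 3)(4 9 5) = [6, 1, 8, 0, 9, 4, 2, 7, 3, 5]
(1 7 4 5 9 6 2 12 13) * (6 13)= (1 7 4 5 9 13)(2 12 6)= [0, 7, 12, 3, 5, 9, 2, 4, 8, 13, 10, 11, 6, 1]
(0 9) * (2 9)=[2, 1, 9, 3, 4, 5, 6, 7, 8, 0]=(0 2 9)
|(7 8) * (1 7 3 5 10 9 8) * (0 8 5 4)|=12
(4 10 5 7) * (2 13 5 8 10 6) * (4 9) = (2 13 5 7 9 4 6)(8 10) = [0, 1, 13, 3, 6, 7, 2, 9, 10, 4, 8, 11, 12, 5]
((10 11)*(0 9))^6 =((0 9)(10 11))^6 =(11)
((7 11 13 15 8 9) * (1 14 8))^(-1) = (1 15 13 11 7 9 8 14)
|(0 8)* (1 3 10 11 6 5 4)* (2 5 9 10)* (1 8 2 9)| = 30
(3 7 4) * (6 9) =(3 7 4)(6 9) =[0, 1, 2, 7, 3, 5, 9, 4, 8, 6]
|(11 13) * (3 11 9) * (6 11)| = 5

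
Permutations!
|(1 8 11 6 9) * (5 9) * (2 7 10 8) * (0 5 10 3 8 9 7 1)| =18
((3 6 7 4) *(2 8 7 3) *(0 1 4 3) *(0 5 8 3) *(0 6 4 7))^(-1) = ((0 1 7 6 5 8)(2 3 4))^(-1) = (0 8 5 6 7 1)(2 4 3)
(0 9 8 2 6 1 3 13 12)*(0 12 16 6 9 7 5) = [7, 3, 9, 13, 4, 0, 1, 5, 2, 8, 10, 11, 12, 16, 14, 15, 6] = (0 7 5)(1 3 13 16 6)(2 9 8)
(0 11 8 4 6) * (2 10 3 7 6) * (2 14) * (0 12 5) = (0 11 8 4 14 2 10 3 7 6 12 5) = [11, 1, 10, 7, 14, 0, 12, 6, 4, 9, 3, 8, 5, 13, 2]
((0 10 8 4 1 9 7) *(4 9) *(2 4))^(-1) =((0 10 8 9 7)(1 2 4))^(-1) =(0 7 9 8 10)(1 4 2)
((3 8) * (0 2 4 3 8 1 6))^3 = (8)(0 3)(1 2)(4 6)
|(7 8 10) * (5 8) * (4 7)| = 5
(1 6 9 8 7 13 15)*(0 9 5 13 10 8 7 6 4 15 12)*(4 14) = (0 9 7 10 8 6 5 13 12)(1 14 4 15) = [9, 14, 2, 3, 15, 13, 5, 10, 6, 7, 8, 11, 0, 12, 4, 1]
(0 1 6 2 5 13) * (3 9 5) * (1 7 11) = (0 7 11 1 6 2 3 9 5 13) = [7, 6, 3, 9, 4, 13, 2, 11, 8, 5, 10, 1, 12, 0]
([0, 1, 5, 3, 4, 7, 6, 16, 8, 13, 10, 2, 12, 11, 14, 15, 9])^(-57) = [0, 1, 11, 3, 4, 2, 6, 5, 8, 16, 10, 13, 12, 9, 14, 15, 7]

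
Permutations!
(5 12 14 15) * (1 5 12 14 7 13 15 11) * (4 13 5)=(1 4 13 15 12 7 5 14 11)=[0, 4, 2, 3, 13, 14, 6, 5, 8, 9, 10, 1, 7, 15, 11, 12]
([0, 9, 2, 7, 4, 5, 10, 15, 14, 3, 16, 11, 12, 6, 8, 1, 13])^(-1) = (1 15 7 3 9)(6 13 16 10)(8 14)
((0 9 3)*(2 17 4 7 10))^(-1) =(0 3 9)(2 10 7 4 17)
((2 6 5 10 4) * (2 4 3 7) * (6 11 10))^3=((2 11 10 3 7)(5 6))^3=(2 3 11 7 10)(5 6)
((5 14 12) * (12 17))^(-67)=((5 14 17 12))^(-67)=(5 14 17 12)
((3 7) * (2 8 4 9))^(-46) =((2 8 4 9)(3 7))^(-46) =(2 4)(8 9)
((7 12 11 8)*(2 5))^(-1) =(2 5)(7 8 11 12)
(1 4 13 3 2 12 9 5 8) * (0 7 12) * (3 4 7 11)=[11, 7, 0, 2, 13, 8, 6, 12, 1, 5, 10, 3, 9, 4]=(0 11 3 2)(1 7 12 9 5 8)(4 13)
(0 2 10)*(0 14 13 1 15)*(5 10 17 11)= (0 2 17 11 5 10 14 13 1 15)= [2, 15, 17, 3, 4, 10, 6, 7, 8, 9, 14, 5, 12, 1, 13, 0, 16, 11]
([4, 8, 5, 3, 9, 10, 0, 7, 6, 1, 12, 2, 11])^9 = [1, 0, 11, 3, 8, 2, 9, 7, 4, 6, 5, 12, 10]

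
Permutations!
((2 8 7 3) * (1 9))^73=((1 9)(2 8 7 3))^73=(1 9)(2 8 7 3)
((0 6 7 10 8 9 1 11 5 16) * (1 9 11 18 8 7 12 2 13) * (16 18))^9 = (0 12 13 16 6 2 1)(5 18 8 11)(7 10)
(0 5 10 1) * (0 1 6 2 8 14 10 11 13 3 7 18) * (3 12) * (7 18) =(0 5 11 13 12 3 18)(2 8 14 10 6) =[5, 1, 8, 18, 4, 11, 2, 7, 14, 9, 6, 13, 3, 12, 10, 15, 16, 17, 0]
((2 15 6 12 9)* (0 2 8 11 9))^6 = ((0 2 15 6 12)(8 11 9))^6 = (0 2 15 6 12)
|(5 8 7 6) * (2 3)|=4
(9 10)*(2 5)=(2 5)(9 10)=[0, 1, 5, 3, 4, 2, 6, 7, 8, 10, 9]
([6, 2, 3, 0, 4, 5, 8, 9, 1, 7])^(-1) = (0 3 2 1 8 6)(7 9)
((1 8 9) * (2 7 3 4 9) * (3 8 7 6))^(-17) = ((1 7 8 2 6 3 4 9))^(-17) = (1 9 4 3 6 2 8 7)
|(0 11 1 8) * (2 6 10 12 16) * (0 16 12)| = |(0 11 1 8 16 2 6 10)| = 8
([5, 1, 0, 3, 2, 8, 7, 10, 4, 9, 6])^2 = [8, 1, 5, 3, 0, 4, 10, 6, 2, 9, 7]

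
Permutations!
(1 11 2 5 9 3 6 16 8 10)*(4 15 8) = (1 11 2 5 9 3 6 16 4 15 8 10) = [0, 11, 5, 6, 15, 9, 16, 7, 10, 3, 1, 2, 12, 13, 14, 8, 4]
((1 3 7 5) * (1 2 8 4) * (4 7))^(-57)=((1 3 4)(2 8 7 5))^(-57)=(2 5 7 8)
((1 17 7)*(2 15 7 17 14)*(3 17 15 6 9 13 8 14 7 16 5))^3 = ((1 7)(2 6 9 13 8 14)(3 17 15 16 5))^3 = (1 7)(2 13)(3 16 17 5 15)(6 8)(9 14)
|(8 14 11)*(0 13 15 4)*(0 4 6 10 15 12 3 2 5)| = |(0 13 12 3 2 5)(6 10 15)(8 14 11)| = 6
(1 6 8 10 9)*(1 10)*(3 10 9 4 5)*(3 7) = (1 6 8)(3 10 4 5 7) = [0, 6, 2, 10, 5, 7, 8, 3, 1, 9, 4]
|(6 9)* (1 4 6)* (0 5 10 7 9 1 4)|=8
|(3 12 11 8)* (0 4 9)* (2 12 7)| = 6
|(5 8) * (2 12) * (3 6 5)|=|(2 12)(3 6 5 8)|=4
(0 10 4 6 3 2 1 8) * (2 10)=(0 2 1 8)(3 10 4 6)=[2, 8, 1, 10, 6, 5, 3, 7, 0, 9, 4]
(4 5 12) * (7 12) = (4 5 7 12) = [0, 1, 2, 3, 5, 7, 6, 12, 8, 9, 10, 11, 4]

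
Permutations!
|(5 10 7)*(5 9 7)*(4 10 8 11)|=10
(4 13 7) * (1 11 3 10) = (1 11 3 10)(4 13 7) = [0, 11, 2, 10, 13, 5, 6, 4, 8, 9, 1, 3, 12, 7]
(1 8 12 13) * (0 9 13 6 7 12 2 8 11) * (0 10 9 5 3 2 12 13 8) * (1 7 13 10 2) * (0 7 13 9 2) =(13)(0 5 3 1 11)(2 7 10)(6 9 8 12) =[5, 11, 7, 1, 4, 3, 9, 10, 12, 8, 2, 0, 6, 13]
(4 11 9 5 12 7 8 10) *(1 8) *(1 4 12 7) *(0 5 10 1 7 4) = (0 5 4 11 9 10 12 7)(1 8) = [5, 8, 2, 3, 11, 4, 6, 0, 1, 10, 12, 9, 7]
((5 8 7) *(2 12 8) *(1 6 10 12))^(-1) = ((1 6 10 12 8 7 5 2))^(-1) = (1 2 5 7 8 12 10 6)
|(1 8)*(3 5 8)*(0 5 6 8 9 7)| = 4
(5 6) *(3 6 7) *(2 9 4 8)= [0, 1, 9, 6, 8, 7, 5, 3, 2, 4]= (2 9 4 8)(3 6 5 7)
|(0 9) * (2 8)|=2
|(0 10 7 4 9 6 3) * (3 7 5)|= 4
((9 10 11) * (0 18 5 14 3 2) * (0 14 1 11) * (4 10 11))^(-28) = ((0 18 5 1 4 10)(2 14 3)(9 11))^(-28) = (0 5 4)(1 10 18)(2 3 14)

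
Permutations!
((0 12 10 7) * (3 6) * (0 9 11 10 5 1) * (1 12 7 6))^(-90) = (12)(0 3 10 9)(1 6 11 7)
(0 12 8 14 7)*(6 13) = [12, 1, 2, 3, 4, 5, 13, 0, 14, 9, 10, 11, 8, 6, 7] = (0 12 8 14 7)(6 13)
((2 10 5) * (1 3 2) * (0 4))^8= (1 10 3 5 2)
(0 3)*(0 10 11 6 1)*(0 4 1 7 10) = (0 3)(1 4)(6 7 10 11) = [3, 4, 2, 0, 1, 5, 7, 10, 8, 9, 11, 6]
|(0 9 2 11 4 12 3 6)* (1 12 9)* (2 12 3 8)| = 12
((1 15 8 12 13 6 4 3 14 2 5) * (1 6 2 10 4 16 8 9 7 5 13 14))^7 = ((1 15 9 7 5 6 16 8 12 14 10 4 3)(2 13))^7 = (1 8 15 12 9 14 7 10 5 4 6 3 16)(2 13)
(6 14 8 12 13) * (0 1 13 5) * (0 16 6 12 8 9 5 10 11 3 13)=(0 1)(3 13 12 10 11)(5 16 6 14 9)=[1, 0, 2, 13, 4, 16, 14, 7, 8, 5, 11, 3, 10, 12, 9, 15, 6]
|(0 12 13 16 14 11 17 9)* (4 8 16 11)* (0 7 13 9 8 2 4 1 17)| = |(0 12 9 7 13 11)(1 17 8 16 14)(2 4)| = 30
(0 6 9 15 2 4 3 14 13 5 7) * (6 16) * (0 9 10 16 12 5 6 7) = (0 12 5)(2 4 3 14 13 6 10 16 7 9 15) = [12, 1, 4, 14, 3, 0, 10, 9, 8, 15, 16, 11, 5, 6, 13, 2, 7]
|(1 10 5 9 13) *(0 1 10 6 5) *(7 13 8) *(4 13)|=10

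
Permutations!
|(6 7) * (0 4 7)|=4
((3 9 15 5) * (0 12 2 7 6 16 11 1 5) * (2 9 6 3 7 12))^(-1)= (0 15 9 12 2)(1 11 16 6 3 7 5)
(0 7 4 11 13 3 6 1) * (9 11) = (0 7 4 9 11 13 3 6 1) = [7, 0, 2, 6, 9, 5, 1, 4, 8, 11, 10, 13, 12, 3]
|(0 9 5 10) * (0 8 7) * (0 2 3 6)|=9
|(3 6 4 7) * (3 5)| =5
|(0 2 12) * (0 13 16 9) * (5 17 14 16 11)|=10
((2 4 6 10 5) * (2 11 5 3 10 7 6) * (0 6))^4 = (11)(0 6 7)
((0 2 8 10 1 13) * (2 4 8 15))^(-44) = ((0 4 8 10 1 13)(2 15))^(-44) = (15)(0 1 8)(4 13 10)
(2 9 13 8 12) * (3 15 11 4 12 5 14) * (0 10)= [10, 1, 9, 15, 12, 14, 6, 7, 5, 13, 0, 4, 2, 8, 3, 11]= (0 10)(2 9 13 8 5 14 3 15 11 4 12)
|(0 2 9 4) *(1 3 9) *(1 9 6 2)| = |(0 1 3 6 2 9 4)| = 7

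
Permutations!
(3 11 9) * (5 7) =(3 11 9)(5 7) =[0, 1, 2, 11, 4, 7, 6, 5, 8, 3, 10, 9]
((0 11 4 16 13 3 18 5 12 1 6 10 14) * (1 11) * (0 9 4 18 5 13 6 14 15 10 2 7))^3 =(0 9 6)(1 4 2)(3 11)(5 18)(7 14 16)(10 15)(12 13)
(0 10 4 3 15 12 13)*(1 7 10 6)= (0 6 1 7 10 4 3 15 12 13)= [6, 7, 2, 15, 3, 5, 1, 10, 8, 9, 4, 11, 13, 0, 14, 12]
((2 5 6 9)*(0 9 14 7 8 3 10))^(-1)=((0 9 2 5 6 14 7 8 3 10))^(-1)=(0 10 3 8 7 14 6 5 2 9)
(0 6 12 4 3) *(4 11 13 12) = (0 6 4 3)(11 13 12) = [6, 1, 2, 0, 3, 5, 4, 7, 8, 9, 10, 13, 11, 12]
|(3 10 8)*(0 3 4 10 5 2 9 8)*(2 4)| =|(0 3 5 4 10)(2 9 8)| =15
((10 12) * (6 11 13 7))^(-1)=(6 7 13 11)(10 12)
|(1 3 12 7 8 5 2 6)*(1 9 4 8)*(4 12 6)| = 12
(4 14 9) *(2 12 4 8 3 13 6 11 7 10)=(2 12 4 14 9 8 3 13 6 11 7 10)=[0, 1, 12, 13, 14, 5, 11, 10, 3, 8, 2, 7, 4, 6, 9]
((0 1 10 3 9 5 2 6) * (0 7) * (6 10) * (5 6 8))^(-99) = (0 1 8 5 2 10 3 9 6 7)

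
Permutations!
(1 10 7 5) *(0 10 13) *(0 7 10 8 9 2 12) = (0 8 9 2 12)(1 13 7 5) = [8, 13, 12, 3, 4, 1, 6, 5, 9, 2, 10, 11, 0, 7]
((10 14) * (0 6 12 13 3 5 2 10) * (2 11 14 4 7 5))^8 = (0 7 3)(2 6 5)(4 13 14)(10 12 11)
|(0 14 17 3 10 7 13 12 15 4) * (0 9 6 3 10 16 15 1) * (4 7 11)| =15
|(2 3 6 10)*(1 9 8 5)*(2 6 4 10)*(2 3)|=4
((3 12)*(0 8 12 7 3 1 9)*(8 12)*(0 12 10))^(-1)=(0 10)(1 12 9)(3 7)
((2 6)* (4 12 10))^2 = (4 10 12)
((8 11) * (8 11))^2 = (11)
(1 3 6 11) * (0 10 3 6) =(0 10 3)(1 6 11) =[10, 6, 2, 0, 4, 5, 11, 7, 8, 9, 3, 1]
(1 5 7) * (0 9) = (0 9)(1 5 7) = [9, 5, 2, 3, 4, 7, 6, 1, 8, 0]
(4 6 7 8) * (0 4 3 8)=(0 4 6 7)(3 8)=[4, 1, 2, 8, 6, 5, 7, 0, 3]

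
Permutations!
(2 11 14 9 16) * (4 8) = [0, 1, 11, 3, 8, 5, 6, 7, 4, 16, 10, 14, 12, 13, 9, 15, 2] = (2 11 14 9 16)(4 8)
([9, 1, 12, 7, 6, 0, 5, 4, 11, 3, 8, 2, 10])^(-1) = (0 5 6 4 7 3 9)(2 11 8 10 12)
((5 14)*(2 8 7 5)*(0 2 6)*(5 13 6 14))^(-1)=((14)(0 2 8 7 13 6))^(-1)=(14)(0 6 13 7 8 2)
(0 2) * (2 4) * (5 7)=[4, 1, 0, 3, 2, 7, 6, 5]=(0 4 2)(5 7)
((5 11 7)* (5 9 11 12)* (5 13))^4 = (5 12 13)(7 9 11)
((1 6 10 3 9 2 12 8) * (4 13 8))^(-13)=(1 4 9 6 13 2 10 8 12 3)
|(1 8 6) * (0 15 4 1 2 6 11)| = 6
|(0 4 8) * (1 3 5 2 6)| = |(0 4 8)(1 3 5 2 6)| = 15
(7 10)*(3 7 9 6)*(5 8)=(3 7 10 9 6)(5 8)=[0, 1, 2, 7, 4, 8, 3, 10, 5, 6, 9]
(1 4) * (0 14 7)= [14, 4, 2, 3, 1, 5, 6, 0, 8, 9, 10, 11, 12, 13, 7]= (0 14 7)(1 4)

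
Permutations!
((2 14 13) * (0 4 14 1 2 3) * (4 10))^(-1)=((0 10 4 14 13 3)(1 2))^(-1)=(0 3 13 14 4 10)(1 2)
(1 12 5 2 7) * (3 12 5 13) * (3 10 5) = (1 3 12 13 10 5 2 7) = [0, 3, 7, 12, 4, 2, 6, 1, 8, 9, 5, 11, 13, 10]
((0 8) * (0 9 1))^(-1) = ((0 8 9 1))^(-1) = (0 1 9 8)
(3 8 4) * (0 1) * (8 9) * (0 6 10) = [1, 6, 2, 9, 3, 5, 10, 7, 4, 8, 0] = (0 1 6 10)(3 9 8 4)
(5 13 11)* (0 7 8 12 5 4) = (0 7 8 12 5 13 11 4) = [7, 1, 2, 3, 0, 13, 6, 8, 12, 9, 10, 4, 5, 11]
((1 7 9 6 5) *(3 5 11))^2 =(1 9 11 5 7 6 3)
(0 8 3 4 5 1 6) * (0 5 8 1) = (0 1 6 5)(3 4 8) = [1, 6, 2, 4, 8, 0, 5, 7, 3]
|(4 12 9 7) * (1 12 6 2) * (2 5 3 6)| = |(1 12 9 7 4 2)(3 6 5)| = 6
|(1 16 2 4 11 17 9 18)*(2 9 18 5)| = 9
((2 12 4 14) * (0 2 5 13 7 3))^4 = (0 14 3 4 7 12 13 2 5)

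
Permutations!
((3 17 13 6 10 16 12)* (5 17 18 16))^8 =(18)(5 6 17 10 13)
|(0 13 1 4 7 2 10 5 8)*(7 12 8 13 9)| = |(0 9 7 2 10 5 13 1 4 12 8)| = 11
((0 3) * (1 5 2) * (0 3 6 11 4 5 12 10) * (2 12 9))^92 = (0 6 11 4 5 12 10)(1 2 9)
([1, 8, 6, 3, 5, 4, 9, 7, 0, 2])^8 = [8, 0, 9, 3, 4, 5, 2, 7, 1, 6]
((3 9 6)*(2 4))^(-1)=(2 4)(3 6 9)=((2 4)(3 9 6))^(-1)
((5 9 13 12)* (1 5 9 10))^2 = ((1 5 10)(9 13 12))^2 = (1 10 5)(9 12 13)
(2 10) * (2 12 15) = [0, 1, 10, 3, 4, 5, 6, 7, 8, 9, 12, 11, 15, 13, 14, 2] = (2 10 12 15)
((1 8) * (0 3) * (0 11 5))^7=(0 5 11 3)(1 8)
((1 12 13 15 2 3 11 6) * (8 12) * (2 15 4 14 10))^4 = (15)(1 4 3 8 14 11 12 10 6 13 2)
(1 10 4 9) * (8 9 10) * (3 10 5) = (1 8 9)(3 10 4 5) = [0, 8, 2, 10, 5, 3, 6, 7, 9, 1, 4]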